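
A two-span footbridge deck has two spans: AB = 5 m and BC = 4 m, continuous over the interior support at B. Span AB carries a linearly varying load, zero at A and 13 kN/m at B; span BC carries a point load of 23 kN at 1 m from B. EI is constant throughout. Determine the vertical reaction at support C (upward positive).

Take M_B as the redundant. Released structure: two simple spans AB and BC with a hinge at B.
Rotations at B on the released spans (each span's end-slope, ×1/EI):
  span AB: triangular load, peak 13: w₀L³/(45EI) = 36.11/EI
  span BC: point load 23 at a = 1: Pab(L + b)/(6LEI) = 20.12/EI
  relative rotation θ_0 = (36.11 + 20.12)/EI = 56.24/EI
A unit hogging moment at B produces rotation L₁/(3EI) + L₂/(3EI) = 3/EI.
Compatibility: M_B·(L₁+L₂)/(3EI) = θ_0, giving M_B = 18.75 kN·m (hogging).
Span BC, ΣM about C: R_B^{BC}·4 = 69 + 18.75, so R_B^{BC} = 21.94 kN and R_C = 23 − 21.94 = 1.064 kN.

R_C = 1.064 kN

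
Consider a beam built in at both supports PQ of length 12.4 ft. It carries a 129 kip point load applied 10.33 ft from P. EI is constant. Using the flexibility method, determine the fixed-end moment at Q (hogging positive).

M_Q = 185.3 kip·ft

Take the two fixed-end moments M_P, M_Q as redundants; the released structure is the simple span PQ.
End rotations of the released simple span under the applied load (×1/EI):
  at P: point load 129 at a = 10.33: Pab(L + b)/(6LEI) = 536.5/EI
  at Q: point load 129 at a = 10.33: Pab(L + a)/(6LEI) = 842.7/EI
  θ_P0 = 536.5/EI,  θ_Q0 = 842.7/EI
Flexibility coefficients: a unit moment at one end gives L/(3EI) there and L/(6EI) at the far end, so f₁₁ = f₂₂ = 4.133/EI and f₁₂ = f₂₁ = 2.067/EI.
Compatibility — zero rotation at each built-in end:
  4.133 M_P + 2.067 M_Q = 536.5
  2.067 M_P + 4.133 M_Q = 842.7
Solving the pair gives M_P = 37.14 kip·ft and M_Q = 185.3 kip·ft (hogging).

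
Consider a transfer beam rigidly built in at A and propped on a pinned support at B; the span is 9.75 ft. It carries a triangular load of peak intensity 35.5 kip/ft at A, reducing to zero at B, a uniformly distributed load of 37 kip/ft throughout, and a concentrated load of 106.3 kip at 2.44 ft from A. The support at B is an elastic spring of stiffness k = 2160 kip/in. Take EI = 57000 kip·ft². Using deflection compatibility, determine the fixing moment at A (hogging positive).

Release the roller at B. Primary structure: cantilever fixed at A.
Downward deflection at the released point B due to the loads:
  triangular load, peak 35.5 at the fixed end: w₀L⁴/(30EI) = 10694/EI
  UDL 37: wL⁴/(8EI) = 41796/EI
  point load 106.3 at a = 2.44: Pa²(3L − a)/(6EI) = 2828/EI
  δ_0 = 55317/EI
Tip deflection under a unit load at B: L³/(3EI) = 309/EI.
With EI = 57000 kip·ft²: δ_0 = 0.97047 ft and δ_{BB} = 0.00542 ft/kip.
Compatibility — the spring shortens by R_B/k under the reaction it provides: δ_0 − R_B·δ_{BB} = R_B/k. With 1/k = 1/(2160×12) ft/kip = 0.000039 ft/kip, R_B = δ_0 / (δ_{BB} + 1/k) = 0.97047 / (0.00542 + 0.000039) = 177.8 kip.
Moment equilibrium about A: M_A = Σ(load moments about A) − R_B·L = 2580 − 177.8×9.75 = 847.1 kip·ft.

M_A = 847.1 kip·ft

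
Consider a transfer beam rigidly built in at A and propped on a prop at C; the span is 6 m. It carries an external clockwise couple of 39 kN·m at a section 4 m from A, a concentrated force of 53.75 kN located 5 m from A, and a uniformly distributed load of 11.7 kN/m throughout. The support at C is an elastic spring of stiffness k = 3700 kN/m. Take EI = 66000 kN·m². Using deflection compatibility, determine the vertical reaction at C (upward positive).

Choose R_C as the redundant. The primary structure is the cantilever fixed at A.
Deflection at C on the released cantilever, summing each load's contribution:
  clockwise couple 39 at a = 4: M₀a(2L − a)/(2EI) = 624/EI
  point load 53.75 at a = 5: Pa²(3L − a)/(6EI) = 2911/EI
  UDL 11.7: wL⁴/(8EI) = 1895/EI
  δ_0 = 5431/EI
Tip deflection under a unit load at C: L³/(3EI) = 72/EI.
With EI = 66000 kN·m²: δ_0 = 0.082286 m and δ_{CC} = 0.001091 m/kN.
Compatibility — the spring shortens by R_C/k under the reaction it provides: δ_0 − R_C·δ_{CC} = R_C/k. With 1/k = 0.00027 m/kN, R_C = δ_0 / (δ_{CC} + 1/k) = 0.082286 / (0.001091 + 0.00027) = 60.45 kN.

R_C = 60.45 kN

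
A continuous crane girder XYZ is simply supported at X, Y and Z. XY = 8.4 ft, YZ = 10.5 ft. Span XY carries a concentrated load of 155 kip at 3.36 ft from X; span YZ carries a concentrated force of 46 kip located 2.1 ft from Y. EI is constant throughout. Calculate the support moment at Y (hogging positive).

M_Y = 135.9 kip·ft

Release continuity at Y by inserting a hinge; the redundant is the internal moment M_Y. The primary structure is two simply-supported spans XY and YZ.
Discontinuity in slope at Y on the released structure — sum the simple-span end rotations:
  span XY: point load 155 at a = 3.36: Pab(L + a)/(6LEI) = 612.5/EI
  span YZ: point load 46 at a = 2.1: Pab(L + b)/(6LEI) = 243.4/EI
  relative rotation θ_0 = (612.5 + 243.4)/EI = 855.9/EI
A unit hogging moment at Y produces rotation L₁/(3EI) + L₂/(3EI) = 6.3/EI.
Slope continuity at Y: θ_0 = M_Y·6.3/EI, so M_Y = 855.9/6.3 = 135.9 kip·ft (hogging).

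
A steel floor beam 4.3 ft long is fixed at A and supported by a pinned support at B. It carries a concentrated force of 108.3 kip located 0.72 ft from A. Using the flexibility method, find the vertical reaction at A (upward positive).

Choose R_B as the redundant. The primary structure is the cantilever fixed at A.
Free-end deflection of the primary structure under the applied loading (downward +):
  point load 108.3 at a = 0.72: Pa²(3L − a)/(6EI) = 114/EI
Flexibility coefficient — unit upward force at B: δ_{BB} = L³/(3EI) = 26.5/EI.
Compatibility at B: δ_0 − R_B·δ_{BB} = 0, so R_B = 114/26.5 = 4.3 kip.
Vertical equilibrium: R_A = ΣP − R_B = 108.3 − 4.3 = 104 kip.

R_A = 104 kip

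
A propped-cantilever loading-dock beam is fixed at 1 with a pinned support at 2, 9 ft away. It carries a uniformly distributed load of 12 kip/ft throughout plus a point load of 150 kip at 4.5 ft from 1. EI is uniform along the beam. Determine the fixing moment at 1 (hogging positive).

M_1 = 374.6 kip·ft

Release the roller at 2. Primary structure: cantilever fixed at 1.
Primary-structure tip deflection at 2 by superposition:
  UDL 12: wL⁴/(8EI) = 9842/EI
  point load 150 at a = 4.5: Pa²(3L − a)/(6EI) = 11391/EI
  δ_0 = 21232/EI
Flexibility coefficient — unit upward force at 2: δ_{22} = L³/(3EI) = 243/EI.
Compatibility at 2: δ_0 − R_2·δ_{22} = 0, so R_2 = 21232/243 = 87.38 kip.
Moment equilibrium about 1: M_1 = Σ(load moments about 1) − R_2·L = 1161 − 87.38×9 = 374.6 kip·ft.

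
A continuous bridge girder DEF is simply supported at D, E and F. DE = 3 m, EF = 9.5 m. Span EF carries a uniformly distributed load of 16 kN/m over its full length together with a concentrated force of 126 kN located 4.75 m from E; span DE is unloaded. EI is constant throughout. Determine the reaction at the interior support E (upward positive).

R_E = 274 kN

Release continuity at E by inserting a hinge; the redundant is the internal moment M_E. The primary structure is two simply-supported spans DE and EF.
Discontinuity in slope at E on the released structure — sum the simple-span end rotations:
  span EF: UDL 16: wL³/(24EI) = 571.6/EI
  span EF: point load 126 at a = 4.75: Pab(L + b)/(6LEI) = 710.7/EI
  relative rotation θ_0 = (0 + 1282)/EI = 1282/EI
A unit hogging moment at E produces rotation L₁/(3EI) + L₂/(3EI) = 4.167/EI.
Compatibility: M_E·(L₁+L₂)/(3EI) = θ_0, giving M_E = 307.8 kN·m (hogging).
Span DE, ΣM about D with M_E applied at E: R_E^{DE}·3 = 0 + 307.8, so R_E^{DE} = 102.6 kN and R_D = 0 − 102.6 = -102.6 kN.
Span EF, ΣM about F: R_E^{EF}·9.5 = 1320 + 307.8, so R_E^{EF} = 171.4 kN and R_F = 278 − 171.4 = 106.6 kN.
R_E = 102.6 + 171.4 = 274 kN.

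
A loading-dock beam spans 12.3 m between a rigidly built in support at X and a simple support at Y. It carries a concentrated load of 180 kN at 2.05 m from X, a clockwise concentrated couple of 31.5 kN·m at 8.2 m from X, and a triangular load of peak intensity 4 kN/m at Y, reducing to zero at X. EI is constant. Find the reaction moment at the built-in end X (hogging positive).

M_X = 306.7 kN·m

Release the roller at Y. Primary structure: cantilever fixed at X.
Free-end deflection of the primary structure under the applied loading (downward +):
  point load 180 at a = 2.05: Pa²(3L − a)/(6EI) = 4394/EI
  clockwise couple 31.5 at a = 8.2: M₀a(2L − a)/(2EI) = 2118/EI
  triangular load, peak 4 at the free end: 11w₀L⁴/(120EI) = 8393/EI
  δ_0 = 14904/EI
Tip deflection under a unit load at Y: L³/(3EI) = 620.3/EI.
The prop prevents deflection at Y: R_Y = δ_0/δ_{YY} = 14904/620.3 = 24.03 kN.
Moment equilibrium about X: M_X = Σ(load moments about X) − R_Y·L = 602.2 − 24.03×12.3 = 306.7 kN·m.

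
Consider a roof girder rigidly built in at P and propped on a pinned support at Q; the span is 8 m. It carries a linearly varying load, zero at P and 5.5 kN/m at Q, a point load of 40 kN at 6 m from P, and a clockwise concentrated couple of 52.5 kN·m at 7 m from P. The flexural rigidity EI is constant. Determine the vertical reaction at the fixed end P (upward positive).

R_P = 14.9 kN

Take the reaction at Q as the redundant and release it; the primary structure is a cantilever fixed at P.
Downward deflection at the released point Q due to the loads:
  triangular load, peak 5.5 at the free end: 11w₀L⁴/(120EI) = 2065/EI
  point load 40 at a = 6: Pa²(3L − a)/(6EI) = 4320/EI
  clockwise couple 52.5 at a = 7: M₀a(2L − a)/(2EI) = 1654/EI
  δ_0 = 8039/EI
Flexibility coefficient — unit upward force at Q: δ_{QQ} = L³/(3EI) = 170.7/EI.
Compatibility at Q: δ_0 − R_Q·δ_{QQ} = 0, so R_Q = 8039/170.7 = 47.1 kN.
Vertical equilibrium: R_P = ΣP − R_Q = 62 − 47.1 = 14.9 kN.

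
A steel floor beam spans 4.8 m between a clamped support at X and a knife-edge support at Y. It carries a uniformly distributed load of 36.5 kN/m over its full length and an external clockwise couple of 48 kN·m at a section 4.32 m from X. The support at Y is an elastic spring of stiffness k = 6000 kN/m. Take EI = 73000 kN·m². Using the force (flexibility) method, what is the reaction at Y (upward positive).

R_Y = 60.56 kN

Remove the prop at Y; the released (primary) structure is a cantilever built in at X.
Primary-structure tip deflection at Y by superposition:
  UDL 36.5: wL⁴/(8EI) = 2422/EI
  clockwise couple 48 at a = 4.32: M₀a(2L − a)/(2EI) = 547.4/EI
  δ_0 = 2969/EI
Flexibility coefficient — unit upward force at Y: δ_{YY} = L³/(3EI) = 36.86/EI.
With EI = 73000 kN·m²: δ_0 = 0.040677 m and δ_{YY} = 0.000505 m/kN.
Compatibility — the spring shortens by R_Y/k under the reaction it provides: δ_0 − R_Y·δ_{YY} = R_Y/k. With 1/k = 0.000167 m/kN, R_Y = δ_0 / (δ_{YY} + 1/k) = 0.040677 / (0.000505 + 0.000167) = 60.56 kN.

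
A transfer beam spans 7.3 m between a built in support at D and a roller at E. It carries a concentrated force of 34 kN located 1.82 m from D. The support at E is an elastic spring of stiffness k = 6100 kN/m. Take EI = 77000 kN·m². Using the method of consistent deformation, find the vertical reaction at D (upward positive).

R_D = 31.35 kN

Take the reaction at E as the redundant and release it; the primary structure is a cantilever fixed at D.
Deflection at E on the released cantilever, summing each load's contribution:
  point load 34 at a = 1.82: Pa²(3L − a)/(6EI) = 376.9/EI
Tip deflection under a unit load at E: L³/(3EI) = 129.7/EI.
With EI = 77000 kN·m²: δ_0 = 0.004895 m and δ_{EE} = 0.001684 m/kN.
Compatibility — the spring shortens by R_E/k under the reaction it provides: δ_0 − R_E·δ_{EE} = R_E/k. With 1/k = 0.000164 m/kN, R_E = δ_0 / (δ_{EE} + 1/k) = 0.004895 / (0.001684 + 0.000164) = 2.649 kN.
Vertical equilibrium: R_D = ΣP − R_E = 34 − 2.649 = 31.35 kN.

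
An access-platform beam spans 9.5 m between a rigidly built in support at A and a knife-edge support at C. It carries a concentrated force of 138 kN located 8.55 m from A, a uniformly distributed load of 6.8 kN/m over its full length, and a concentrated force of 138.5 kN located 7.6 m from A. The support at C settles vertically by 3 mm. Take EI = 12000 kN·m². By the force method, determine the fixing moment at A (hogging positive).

Remove the prop at C; the released (primary) structure is a cantilever built in at A.
Free-end deflection of the primary structure under the applied loading (downward +):
  point load 138 at a = 8.55: Pa²(3L − a)/(6EI) = 33543/EI
  UDL 6.8: wL⁴/(8EI) = 6923/EI
  point load 138.5 at a = 7.6: Pa²(3L − a)/(6EI) = 27866/EI
  δ_0 = 68332/EI
Tip deflection under a unit load at C: L³/(3EI) = 285.8/EI.
With EI = 12000 kN·m²: δ_0 = 5.6944 m and δ_{CC} = 0.023816 m/kN.
Compatibility — the beam at C must follow the support down by 0.003 m: δ_0 − R_C·δ_{CC} = 0.003, so R_C = (5.6944 − 0.003)/0.023816 = 239 kN.
Moment equilibrium about A: M_A = Σ(load moments about A) − R_C·L = 2539 − 239×9.5 = 269.1 kN·m.

M_A = 269.1 kN·m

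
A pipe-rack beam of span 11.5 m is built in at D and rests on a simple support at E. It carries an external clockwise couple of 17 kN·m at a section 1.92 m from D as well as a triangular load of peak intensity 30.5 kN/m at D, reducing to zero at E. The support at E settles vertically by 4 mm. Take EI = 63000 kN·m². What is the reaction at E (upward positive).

Release the roller at E. Primary structure: cantilever fixed at D.
Free-end deflection of the primary structure under the applied loading (downward +):
  clockwise couple 17 at a = 1.92: M₀a(2L − a)/(2EI) = 344/EI
  triangular load, peak 30.5 at the fixed end: w₀L⁴/(30EI) = 17782/EI
  δ_0 = 18126/EI
Flexibility coefficient — unit upward force at E: δ_{EE} = L³/(3EI) = 507/EI.
With EI = 63000 kN·m²: δ_0 = 0.28771 m and δ_{EE} = 0.008047 m/kN.
Compatibility — the beam at E must follow the support down by 0.004 m: δ_0 − R_E·δ_{EE} = 0.004, so R_E = (0.28771 − 0.004)/0.008047 = 35.26 kN.

R_E = 35.26 kN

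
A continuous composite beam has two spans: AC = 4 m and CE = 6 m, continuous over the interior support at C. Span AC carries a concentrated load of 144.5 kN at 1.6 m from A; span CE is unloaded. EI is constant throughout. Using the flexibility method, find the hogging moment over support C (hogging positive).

M_C = 38.84 kN·m

Insert a hinge at C; M_C is the redundant, and each span becomes simply supported.
Rotations at C on the released spans (each span's end-slope, ×1/EI):
  span AC: point load 144.5 at a = 1.6: Pab(L + a)/(6LEI) = 129.5/EI
  relative rotation θ_0 = (129.5 + 0)/EI = 129.5/EI
A unit hogging moment at C produces rotation L₁/(3EI) + L₂/(3EI) = 3.333/EI.
Slope continuity at C: θ_0 = M_C·3.333/EI, so M_C = 129.5/3.333 = 38.84 kN·m (hogging).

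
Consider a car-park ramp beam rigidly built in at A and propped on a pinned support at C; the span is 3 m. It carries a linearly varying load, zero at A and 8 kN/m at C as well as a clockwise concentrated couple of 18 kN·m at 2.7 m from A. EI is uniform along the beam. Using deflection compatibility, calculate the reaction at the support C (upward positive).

Release the roller at C. Primary structure: cantilever fixed at A.
Free-end deflection of the primary structure under the applied loading (downward +):
  triangular load, peak 8 at the free end: 11w₀L⁴/(120EI) = 59.4/EI
  clockwise couple 18 at a = 2.7: M₀a(2L − a)/(2EI) = 80.19/EI
  δ_0 = 139.6/EI
Tip deflection under a unit load at C: L³/(3EI) = 9/EI.
The prop prevents deflection at C: R_C = δ_0/δ_{CC} = 139.6/9 = 15.51 kN.

R_C = 15.51 kN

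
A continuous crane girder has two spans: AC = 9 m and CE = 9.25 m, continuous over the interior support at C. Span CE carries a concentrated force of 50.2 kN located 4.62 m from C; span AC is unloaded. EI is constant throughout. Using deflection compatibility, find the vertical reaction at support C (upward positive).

Insert a hinge at C; M_C is the redundant, and each span becomes simply supported.
End slopes at the hinge C, treating each span as simply supported:
  span CE: point load 50.2 at a = 4.62: Pab(L + b)/(6LEI) = 268.5/EI
  relative rotation θ_0 = (0 + 268.5)/EI = 268.5/EI
A unit hogging moment at C produces rotation L₁/(3EI) + L₂/(3EI) = 6.083/EI.
Compatibility: M_C·(L₁+L₂)/(3EI) = θ_0, giving M_C = 44.15 kN·m (hogging).
Span AC, ΣM about A with M_C applied at C: R_C^{AC}·9 = 0 + 44.15, so R_C^{AC} = 4.905 kN and R_A = 0 − 4.905 = -4.905 kN.
Span CE, ΣM about E: R_C^{CE}·9.25 = 232.4 + 44.15, so R_C^{CE} = 29.9 kN and R_E = 50.2 − 29.9 = 20.3 kN.
R_C = 4.905 + 29.9 = 34.8 kN.

R_C = 34.8 kN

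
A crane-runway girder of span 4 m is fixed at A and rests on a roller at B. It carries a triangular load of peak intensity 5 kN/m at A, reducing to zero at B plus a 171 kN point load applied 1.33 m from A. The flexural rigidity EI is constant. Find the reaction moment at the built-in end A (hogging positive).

M_A = 131.9 kN·m

Release the roller at B. Primary structure: cantilever fixed at A.
Downward deflection at the released point B due to the loads:
  triangular load, peak 5 at the fixed end: w₀L⁴/(30EI) = 42.67/EI
  point load 171 at a = 1.33: Pa²(3L − a)/(6EI) = 537.9/EI
  δ_0 = 580.6/EI
Tip deflection under a unit load at B: L³/(3EI) = 21.33/EI.
Compatibility at B: δ_0 − R_B·δ_{BB} = 0, so R_B = 580.6/21.33 = 27.21 kN.
Moment equilibrium about A: M_A = Σ(load moments about A) − R_B·L = 240.8 − 27.21×4 = 131.9 kN·m.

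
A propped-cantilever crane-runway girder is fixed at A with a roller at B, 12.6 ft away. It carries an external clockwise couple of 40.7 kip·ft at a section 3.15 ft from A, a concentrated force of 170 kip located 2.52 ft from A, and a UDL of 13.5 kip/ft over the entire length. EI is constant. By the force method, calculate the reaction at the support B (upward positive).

Take the reaction at B as the redundant and release it; the primary structure is a cantilever fixed at A.
Primary-structure tip deflection at B by superposition:
  clockwise couple 40.7 at a = 3.15: M₀a(2L − a)/(2EI) = 1413/EI
  point load 170 at a = 2.52: Pa²(3L − a)/(6EI) = 6348/EI
  UDL 13.5: wL⁴/(8EI) = 42533/EI
  δ_0 = 50294/EI
Flexibility coefficient — unit upward force at B: δ_{BB} = L³/(3EI) = 666.8/EI.
Compatibility at B: δ_0 − R_B·δ_{BB} = 0, so R_B = 50294/666.8 = 75.43 kip.

R_B = 75.43 kip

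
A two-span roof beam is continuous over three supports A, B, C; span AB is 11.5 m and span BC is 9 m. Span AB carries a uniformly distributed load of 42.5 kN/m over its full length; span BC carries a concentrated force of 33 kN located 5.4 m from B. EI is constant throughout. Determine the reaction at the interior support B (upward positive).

R_B = 340 kN

Release continuity at B by inserting a hinge; the redundant is the internal moment M_B. The primary structure is two simply-supported spans AB and BC.
End slopes at the hinge B, treating each span as simply supported:
  span AB: UDL 42.5: wL³/(24EI) = 2693/EI
  span BC: point load 33 at a = 5.4: Pab(L + b)/(6LEI) = 149.7/EI
  relative rotation θ_0 = (2693 + 149.7)/EI = 2843/EI
A unit hogging moment at B produces rotation L₁/(3EI) + L₂/(3EI) = 6.833/EI.
Compatibility: M_B·(L₁+L₂)/(3EI) = θ_0, giving M_B = 416 kN·m (hogging).
Span AB, ΣM about A with M_B applied at B: R_B^{AB}·11.5 = 2810 + 416, so R_B^{AB} = 280.6 kN and R_A = 488.8 − 280.6 = 208.2 kN.
Span BC, ΣM about C: R_B^{BC}·9 = 118.8 + 416, so R_B^{BC} = 59.43 kN and R_C = 33 − 59.43 = -26.43 kN.
R_B = 280.6 + 59.43 = 340 kN.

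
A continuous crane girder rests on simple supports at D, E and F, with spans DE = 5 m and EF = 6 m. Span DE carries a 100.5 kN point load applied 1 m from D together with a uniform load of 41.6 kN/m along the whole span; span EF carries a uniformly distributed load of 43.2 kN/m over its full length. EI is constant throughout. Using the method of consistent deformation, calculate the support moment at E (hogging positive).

M_E = 187.1 kN·m

Release continuity at E by inserting a hinge; the redundant is the internal moment M_E. The primary structure is two simply-supported spans DE and EF.
Rotations at E on the released spans (each span's end-slope, ×1/EI):
  span DE: point load 100.5 at a = 1: Pab(L + a)/(6LEI) = 80.4/EI
  span DE: UDL 41.6: wL³/(24EI) = 216.7/EI
  span EF: UDL 43.2: wL³/(24EI) = 388.8/EI
  relative rotation θ_0 = (297.1 + 388.8)/EI = 685.9/EI
A unit hogging moment at E produces rotation L₁/(3EI) + L₂/(3EI) = 3.667/EI.
Compatibility: M_E·(L₁+L₂)/(3EI) = θ_0, giving M_E = 187.1 kN·m (hogging).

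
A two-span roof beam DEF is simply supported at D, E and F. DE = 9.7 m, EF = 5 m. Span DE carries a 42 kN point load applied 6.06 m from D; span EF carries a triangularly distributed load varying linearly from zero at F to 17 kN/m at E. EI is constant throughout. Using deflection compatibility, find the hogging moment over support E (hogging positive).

Release continuity at E by inserting a hinge; the redundant is the internal moment M_E. The primary structure is two simply-supported spans DE and EF.
Rotations at E on the released spans (each span's end-slope, ×1/EI):
  span DE: point load 42 at a = 6.06: Pab(L + a)/(6LEI) = 250.9/EI
  span EF: triangular load, peak 17: w₀L³/(45EI) = 47.22/EI
  relative rotation θ_0 = (250.9 + 47.22)/EI = 298.1/EI
A unit hogging moment at E produces rotation L₁/(3EI) + L₂/(3EI) = 4.9/EI.
Compatibility: M_E·(L₁+L₂)/(3EI) = θ_0, giving M_E = 60.84 kN·m (hogging).

M_E = 60.84 kN·m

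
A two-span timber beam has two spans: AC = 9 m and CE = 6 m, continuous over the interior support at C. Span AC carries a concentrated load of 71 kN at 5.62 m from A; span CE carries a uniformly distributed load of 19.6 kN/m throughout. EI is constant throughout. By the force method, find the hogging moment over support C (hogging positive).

M_C = 108.3 kN·m

Release continuity at C by inserting a hinge; the redundant is the internal moment M_C. The primary structure is two simply-supported spans AC and CE.
End slopes at the hinge C, treating each span as simply supported:
  span AC: point load 71 at a = 5.62: Pab(L + a)/(6LEI) = 365.1/EI
  span CE: UDL 19.6: wL³/(24EI) = 176.4/EI
  relative rotation θ_0 = (365.1 + 176.4)/EI = 541.5/EI
A unit hogging moment at C produces rotation L₁/(3EI) + L₂/(3EI) = 5/EI.
Slope continuity at C: θ_0 = M_C·5/EI, so M_C = 541.5/5 = 108.3 kN·m (hogging).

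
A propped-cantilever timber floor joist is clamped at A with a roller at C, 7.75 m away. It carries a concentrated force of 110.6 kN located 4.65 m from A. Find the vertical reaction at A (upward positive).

Take the reaction at C as the redundant and release it; the primary structure is a cantilever fixed at A.
Downward deflection at the released point C due to the loads:
  point load 110.6 at a = 4.65: Pa²(3L − a)/(6EI) = 7413/EI
Flexibility coefficient — unit upward force at C: δ_{CC} = L³/(3EI) = 155.2/EI.
Compatibility at C: δ_0 − R_C·δ_{CC} = 0, so R_C = 7413/155.2 = 47.78 kN.
Vertical equilibrium: R_A = ΣP − R_C = 110.6 − 47.78 = 62.82 kN.

R_A = 62.82 kN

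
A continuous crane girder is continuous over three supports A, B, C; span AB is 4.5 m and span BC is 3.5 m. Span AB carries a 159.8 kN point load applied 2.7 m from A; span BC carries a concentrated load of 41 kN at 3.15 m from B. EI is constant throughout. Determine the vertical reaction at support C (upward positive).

R_C = 13.82 kN

Insert a hinge at B; M_B is the redundant, and each span becomes simply supported.
Rotations at B on the released spans (each span's end-slope, ×1/EI):
  span AB: point load 159.8 at a = 2.7: Pab(L + a)/(6LEI) = 207.1/EI
  span BC: point load 41 at a = 3.15: Pab(L + b)/(6LEI) = 8.287/EI
  relative rotation θ_0 = (207.1 + 8.287)/EI = 215.4/EI
A unit hogging moment at B produces rotation L₁/(3EI) + L₂/(3EI) = 2.667/EI.
Compatibility: M_B·(L₁+L₂)/(3EI) = θ_0, giving M_B = 80.77 kN·m (hogging).
Span BC, ΣM about C: R_B^{BC}·3.5 = 14.35 + 80.77, so R_B^{BC} = 27.18 kN and R_C = 41 − 27.18 = 13.82 kN.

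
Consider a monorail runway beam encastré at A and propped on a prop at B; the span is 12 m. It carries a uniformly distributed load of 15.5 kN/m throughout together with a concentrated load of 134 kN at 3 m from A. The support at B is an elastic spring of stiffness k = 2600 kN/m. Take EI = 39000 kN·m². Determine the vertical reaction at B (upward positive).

R_B = 79.2 kN

Take the reaction at B as the redundant and release it; the primary structure is a cantilever fixed at A.
Free-end deflection of the primary structure under the applied loading (downward +):
  UDL 15.5: wL⁴/(8EI) = 40176/EI
  point load 134 at a = 3: Pa²(3L − a)/(6EI) = 6633/EI
  δ_0 = 46809/EI
Tip deflection under a unit load at B: L³/(3EI) = 576/EI.
With EI = 39000 kN·m²: δ_0 = 1.2002 m and δ_{BB} = 0.014769 m/kN.
Compatibility — the spring shortens by R_B/k under the reaction it provides: δ_0 − R_B·δ_{BB} = R_B/k. With 1/k = 0.000385 m/kN, R_B = δ_0 / (δ_{BB} + 1/k) = 1.2002 / (0.014769 + 0.000385) = 79.2 kN.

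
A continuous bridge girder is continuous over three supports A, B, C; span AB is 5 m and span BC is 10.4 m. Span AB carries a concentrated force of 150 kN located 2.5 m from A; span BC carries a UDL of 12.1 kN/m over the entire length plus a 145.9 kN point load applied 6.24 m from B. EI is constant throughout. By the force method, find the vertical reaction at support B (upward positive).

R_B = 293.5 kN

Take M_B as the redundant. Released structure: two simple spans AB and BC with a hinge at B.
Rotations at B on the released spans (each span's end-slope, ×1/EI):
  span AB: point load 150 at a = 2.5: Pab(L + a)/(6LEI) = 234.4/EI
  span BC: UDL 12.1: wL³/(24EI) = 567.1/EI
  span BC: point load 145.9 at a = 6.24: Pab(L + b)/(6LEI) = 883.7/EI
  relative rotation θ_0 = (234.4 + 1451)/EI = 1685/EI
A unit hogging moment at B produces rotation L₁/(3EI) + L₂/(3EI) = 5.133/EI.
Compatibility: M_B·(L₁+L₂)/(3EI) = θ_0, giving M_B = 328.3 kN·m (hogging).
Span AB, ΣM about A with M_B applied at B: R_B^{AB}·5 = 375 + 328.3, so R_B^{AB} = 140.7 kN and R_A = 150 − 140.7 = 9.343 kN.
Span BC, ΣM about C: R_B^{BC}·10.4 = 1261 + 328.3, so R_B^{BC} = 152.8 kN and R_C = 271.7 − 152.8 = 118.9 kN.
R_B = 140.7 + 152.8 = 293.5 kN.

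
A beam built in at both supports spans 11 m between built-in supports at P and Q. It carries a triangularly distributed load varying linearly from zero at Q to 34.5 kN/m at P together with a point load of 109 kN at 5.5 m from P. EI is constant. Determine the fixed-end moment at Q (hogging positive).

M_Q = 289 kN·m

Take the two fixed-end moments M_P, M_Q as redundants; the released structure is the simple span PQ.
On the primary (simply-supported) span, the end slopes from the loading are:
  at P: triangular load, peak 34.5: w₀L³/(45EI) = 1020/EI
  at Q: triangular load, peak 34.5: 7w₀L³/(360EI) = 892.9/EI
  at P: point load 109 at a = 5.5: Pab(L + b)/(6LEI) = 824.3/EI
  at Q: point load 109 at a = 5.5: Pab(L + a)/(6LEI) = 824.3/EI
  θ_P0 = 1845/EI,  θ_Q0 = 1717/EI
Flexibility coefficients: a unit moment at one end gives L/(3EI) there and L/(6EI) at the far end, so f₁₁ = f₂₂ = 3.667/EI and f₁₂ = f₂₁ = 1.833/EI.
Compatibility — zero rotation at each built-in end:
  3.667 M_P + 1.833 M_Q = 1845
  1.833 M_P + 3.667 M_Q = 1717
Solving the pair gives M_P = 358.6 kN·m and M_Q = 289 kN·m (hogging).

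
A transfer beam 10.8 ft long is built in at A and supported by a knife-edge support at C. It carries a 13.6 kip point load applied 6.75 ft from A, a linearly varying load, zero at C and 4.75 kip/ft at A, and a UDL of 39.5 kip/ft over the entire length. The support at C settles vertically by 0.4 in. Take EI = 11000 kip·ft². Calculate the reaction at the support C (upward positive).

R_C = 170.5 kip

Choose R_C as the redundant. The primary structure is the cantilever fixed at A.
Downward deflection at the released point C due to the loads:
  point load 13.6 at a = 6.75: Pa²(3L − a)/(6EI) = 2649/EI
  triangular load, peak 4.75 at the fixed end: w₀L⁴/(30EI) = 2154/EI
  UDL 39.5: wL⁴/(8EI) = 67174/EI
  δ_0 = 71977/EI
Tip deflection under a unit load at C: L³/(3EI) = 419.9/EI.
With EI = 11000 kip·ft²: δ_0 = 6.5434 ft and δ_{CC} = 0.038173 ft/kip.
Compatibility — the beam at C must follow the support down by 0.03333 ft: δ_0 − R_C·δ_{CC} = 0.03333, so R_C = (6.5434 − 0.03333)/0.038173 = 170.5 kip.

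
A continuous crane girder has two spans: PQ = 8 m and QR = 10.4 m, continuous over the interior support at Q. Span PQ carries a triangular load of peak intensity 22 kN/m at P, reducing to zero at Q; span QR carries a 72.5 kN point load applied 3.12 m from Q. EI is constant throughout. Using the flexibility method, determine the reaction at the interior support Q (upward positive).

Take M_Q as the redundant. Released structure: two simple spans PQ and QR with a hinge at Q.
Rotations at Q on the released spans (each span's end-slope, ×1/EI):
  span PQ: triangular load, peak 22: 7w₀L³/(360EI) = 219/EI
  span QR: point load 72.5 at a = 3.12: Pab(L + b)/(6LEI) = 466.6/EI
  relative rotation θ_0 = (219 + 466.6)/EI = 685.6/EI
A unit hogging moment at Q produces rotation L₁/(3EI) + L₂/(3EI) = 6.133/EI.
Compatibility: M_Q·(L₁+L₂)/(3EI) = θ_0, giving M_Q = 111.8 kN·m (hogging).
Span PQ, ΣM about P with M_Q applied at Q: R_Q^{PQ}·8 = 234.7 + 111.8, so R_Q^{PQ} = 43.31 kN and R_P = 88 − 43.31 = 44.69 kN.
Span QR, ΣM about R: R_Q^{QR}·10.4 = 527.8 + 111.8, so R_Q^{QR} = 61.5 kN and R_R = 72.5 − 61.5 = 11 kN.
R_Q = 43.31 + 61.5 = 104.8 kN.

R_Q = 104.8 kN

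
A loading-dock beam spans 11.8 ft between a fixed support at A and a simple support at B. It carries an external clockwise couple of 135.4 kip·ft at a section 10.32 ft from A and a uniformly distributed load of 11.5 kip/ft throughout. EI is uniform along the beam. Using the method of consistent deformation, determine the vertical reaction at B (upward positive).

R_B = 67.83 kip

Release the roller at B. Primary structure: cantilever fixed at A.
Downward deflection at the released point B due to the loads:
  clockwise couple 135.4 at a = 10.32: M₀a(2L − a)/(2EI) = 9278/EI
  UDL 11.5: wL⁴/(8EI) = 27870/EI
  δ_0 = 37148/EI
Tip deflection under a unit load at B: L³/(3EI) = 547.7/EI.
Compatibility at B: δ_0 − R_B·δ_{BB} = 0, so R_B = 37148/547.7 = 67.83 kip.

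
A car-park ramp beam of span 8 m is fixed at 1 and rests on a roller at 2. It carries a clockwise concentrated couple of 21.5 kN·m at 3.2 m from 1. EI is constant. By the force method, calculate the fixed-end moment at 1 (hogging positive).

Remove the prop at 2; the released (primary) structure is a cantilever built in at 1.
Deflection at 2 on the released cantilever, summing each load's contribution:
  clockwise couple 21.5 at a = 3.2: M₀a(2L − a)/(2EI) = 440.3/EI
Tip deflection under a unit load at 2: L³/(3EI) = 170.7/EI.
Compatibility at 2: δ_0 − R_2·δ_{22} = 0, so R_2 = 440.3/170.7 = 2.58 kN.
Moment equilibrium about 1: M_1 = Σ(load moments about 1) − R_2·L = 21.5 − 2.58×8 = 0.86 kN·m.

M_1 = 0.86 kN·m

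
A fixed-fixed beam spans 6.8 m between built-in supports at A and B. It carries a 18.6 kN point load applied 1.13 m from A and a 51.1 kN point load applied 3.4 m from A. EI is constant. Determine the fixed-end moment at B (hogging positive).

Release both end moments; the primary structure is a simply-supported span AB with redundants M_A and M_B.
Simple-span end rotations at A and B under the given loads:
  at A: point load 18.6 at a = 1.13: Pab(L + b)/(6LEI) = 36.42/EI
  at B: point load 18.6 at a = 1.13: Pab(L + a)/(6LEI) = 23.16/EI
  at A: point load 51.1 at a = 3.4: Pab(L + b)/(6LEI) = 147.7/EI
  at B: point load 51.1 at a = 3.4: Pab(L + a)/(6LEI) = 147.7/EI
  θ_A0 = 184.1/EI,  θ_B0 = 170.8/EI
Flexibility coefficients: a unit moment at one end gives L/(3EI) there and L/(6EI) at the far end, so f₁₁ = f₂₂ = 2.267/EI and f₁₂ = f₂₁ = 1.133/EI.
Compatibility — zero rotation at each built-in end:
  2.267 M_A + 1.133 M_B = 184.1
  1.133 M_A + 2.267 M_B = 170.8
Solving the pair gives M_A = 58.05 kN·m and M_B = 46.35 kN·m (hogging).

M_B = 46.35 kN·m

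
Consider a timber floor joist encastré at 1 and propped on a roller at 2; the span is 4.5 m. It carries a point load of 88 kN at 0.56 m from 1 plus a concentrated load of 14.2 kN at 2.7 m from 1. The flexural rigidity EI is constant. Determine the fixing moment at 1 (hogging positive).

Choose R_2 as the redundant. The primary structure is the cantilever fixed at 1.
Deflection at 2 on the released cantilever, summing each load's contribution:
  point load 88 at a = 0.56: Pa²(3L − a)/(6EI) = 59.52/EI
  point load 14.2 at a = 2.7: Pa²(3L − a)/(6EI) = 186.3/EI
  δ_0 = 245.8/EI
Tip deflection under a unit load at 2: L³/(3EI) = 30.38/EI.
Compatibility at 2: δ_0 − R_2·δ_{22} = 0, so R_2 = 245.8/30.38 = 8.094 kN.
Moment equilibrium about 1: M_1 = Σ(load moments about 1) − R_2·L = 87.62 − 8.094×4.5 = 51.2 kN·m.

M_1 = 51.2 kN·m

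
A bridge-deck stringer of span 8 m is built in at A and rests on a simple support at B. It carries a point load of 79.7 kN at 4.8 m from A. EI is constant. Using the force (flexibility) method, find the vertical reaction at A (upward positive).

Release the roller at B. Primary structure: cantilever fixed at A.
Free-end deflection of the primary structure under the applied loading (downward +):
  point load 79.7 at a = 4.8: Pa²(3L − a)/(6EI) = 5876/EI
Flexibility coefficient — unit upward force at B: δ_{BB} = L³/(3EI) = 170.7/EI.
Compatibility at B: δ_0 − R_B·δ_{BB} = 0, so R_B = 5876/170.7 = 34.43 kN.
Vertical equilibrium: R_A = ΣP − R_B = 79.7 − 34.43 = 45.27 kN.

R_A = 45.27 kN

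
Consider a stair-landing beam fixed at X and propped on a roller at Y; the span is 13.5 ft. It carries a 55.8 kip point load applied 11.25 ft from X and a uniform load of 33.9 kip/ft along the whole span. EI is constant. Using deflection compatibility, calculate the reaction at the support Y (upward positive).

Take the reaction at Y as the redundant and release it; the primary structure is a cantilever fixed at X.
Primary-structure tip deflection at Y by superposition:
  point load 55.8 at a = 11.25: Pa²(3L − a)/(6EI) = 34428/EI
  UDL 33.9: wL⁴/(8EI) = 140749/EI
  δ_0 = 175177/EI
Tip deflection under a unit load at Y: L³/(3EI) = 820.1/EI.
The prop prevents deflection at Y: R_Y = δ_0/δ_{YY} = 175177/820.1 = 213.6 kip.

R_Y = 213.6 kip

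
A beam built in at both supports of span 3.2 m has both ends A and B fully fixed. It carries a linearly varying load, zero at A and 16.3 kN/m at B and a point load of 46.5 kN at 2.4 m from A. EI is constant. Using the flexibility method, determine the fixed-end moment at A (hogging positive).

Take the two fixed-end moments M_A, M_B as redundants; the released structure is the simple span AB.
End rotations of the released simple span under the applied load (×1/EI):
  at A: triangular load, peak 16.3: 7w₀L³/(360EI) = 10.39/EI
  at B: triangular load, peak 16.3: w₀L³/(45EI) = 11.87/EI
  at A: point load 46.5 at a = 2.4: Pab(L + b)/(6LEI) = 18.6/EI
  at B: point load 46.5 at a = 2.4: Pab(L + a)/(6LEI) = 26.04/EI
  θ_A0 = 28.99/EI,  θ_B0 = 37.91/EI
Flexibility coefficients: a unit moment at one end gives L/(3EI) there and L/(6EI) at the far end, so f₁₁ = f₂₂ = 1.067/EI and f₁₂ = f₂₁ = 0.5333/EI.
Compatibility — zero rotation at each built-in end:
  1.067 M_A + 0.5333 M_B = 28.99
  0.5333 M_A + 1.067 M_B = 37.91
Solving the pair gives M_A = 12.54 kN·m and M_B = 29.27 kN·m (hogging).

M_A = 12.54 kN·m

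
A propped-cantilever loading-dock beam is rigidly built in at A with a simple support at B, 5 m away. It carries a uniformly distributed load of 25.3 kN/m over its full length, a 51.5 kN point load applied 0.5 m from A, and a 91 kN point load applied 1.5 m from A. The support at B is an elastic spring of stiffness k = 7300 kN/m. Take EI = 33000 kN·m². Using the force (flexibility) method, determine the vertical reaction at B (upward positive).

Take the reaction at B as the redundant and release it; the primary structure is a cantilever fixed at A.
Deflection at B on the released cantilever, summing each load's contribution:
  UDL 25.3: wL⁴/(8EI) = 1977/EI
  point load 51.5 at a = 0.5: Pa²(3L − a)/(6EI) = 31.11/EI
  point load 91 at a = 1.5: Pa²(3L − a)/(6EI) = 460.7/EI
  δ_0 = 2468/EI
Flexibility coefficient — unit upward force at B: δ_{BB} = L³/(3EI) = 41.67/EI.
With EI = 33000 kN·m²: δ_0 = 0.074799 m and δ_{BB} = 0.001263 m/kN.
Compatibility — the spring shortens by R_B/k under the reaction it provides: δ_0 − R_B·δ_{BB} = R_B/k. With 1/k = 0.000137 m/kN, R_B = δ_0 / (δ_{BB} + 1/k) = 0.074799 / (0.001263 + 0.000137) = 53.44 kN.

R_B = 53.44 kN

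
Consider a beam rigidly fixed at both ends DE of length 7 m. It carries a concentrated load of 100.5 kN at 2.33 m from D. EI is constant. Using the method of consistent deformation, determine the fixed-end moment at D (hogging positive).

M_D = 104.2 kN·m

Take the two fixed-end moments M_D, M_E as redundants; the released structure is the simple span DE.
End rotations of the released simple span under the applied load (×1/EI):
  at D: point load 100.5 at a = 2.33: Pab(L + b)/(6LEI) = 303.9/EI
  at E: point load 100.5 at a = 2.33: Pab(L + a)/(6LEI) = 242.9/EI
  θ_D0 = 303.9/EI,  θ_E0 = 242.9/EI
Flexibility coefficients: a unit moment at one end gives L/(3EI) there and L/(6EI) at the far end, so f₁₁ = f₂₂ = 2.333/EI and f₁₂ = f₂₁ = 1.167/EI.
Compatibility — zero rotation at each built-in end:
  2.333 M_D + 1.167 M_E = 303.9
  1.167 M_D + 2.333 M_E = 242.9
Solving the pair gives M_D = 104.2 kN·m and M_E = 52 kN·m (hogging).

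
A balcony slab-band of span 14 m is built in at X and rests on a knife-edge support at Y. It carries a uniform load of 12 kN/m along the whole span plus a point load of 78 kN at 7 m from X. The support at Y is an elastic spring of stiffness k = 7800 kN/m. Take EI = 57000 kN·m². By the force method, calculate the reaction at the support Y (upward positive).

R_Y = 86.68 kN

Remove the prop at Y; the released (primary) structure is a cantilever built in at X.
Free-end deflection of the primary structure under the applied loading (downward +):
  UDL 12: wL⁴/(8EI) = 57624/EI
  point load 78 at a = 7: Pa²(3L − a)/(6EI) = 22295/EI
  δ_0 = 79919/EI
Tip deflection under a unit load at Y: L³/(3EI) = 914.7/EI.
With EI = 57000 kN·m²: δ_0 = 1.4021 m and δ_{YY} = 0.016047 m/kN.
Compatibility — the spring shortens by R_Y/k under the reaction it provides: δ_0 − R_Y·δ_{YY} = R_Y/k. With 1/k = 0.000128 m/kN, R_Y = δ_0 / (δ_{YY} + 1/k) = 1.4021 / (0.016047 + 0.000128) = 86.68 kN.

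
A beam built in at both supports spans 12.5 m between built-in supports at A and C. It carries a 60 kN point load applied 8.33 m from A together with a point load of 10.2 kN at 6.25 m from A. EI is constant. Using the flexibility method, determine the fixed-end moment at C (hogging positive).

Release both end moments; the primary structure is a simply-supported span AC with redundants M_A and M_C.
On the primary (simply-supported) span, the end slopes from the loading are:
  at A: point load 60 at a = 8.33: Pab(L + b)/(6LEI) = 463.2/EI
  at C: point load 60 at a = 8.33: Pab(L + a)/(6LEI) = 578.8/EI
  at A: point load 10.2 at a = 6.25: Pab(L + b)/(6LEI) = 99.61/EI
  at C: point load 10.2 at a = 6.25: Pab(L + a)/(6LEI) = 99.61/EI
  θ_A0 = 562.9/EI,  θ_C0 = 678.5/EI
Flexibility coefficients: a unit moment at one end gives L/(3EI) there and L/(6EI) at the far end, so f₁₁ = f₂₂ = 4.167/EI and f₁₂ = f₂₁ = 2.083/EI.
Compatibility — zero rotation at each built-in end:
  4.167 M_A + 2.083 M_C = 562.9
  2.083 M_A + 4.167 M_C = 678.5
Solving the pair gives M_A = 71.56 kN·m and M_C = 127 kN·m (hogging).

M_C = 127 kN·m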